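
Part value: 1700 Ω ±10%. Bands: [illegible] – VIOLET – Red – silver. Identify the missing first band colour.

1700 Ω = 17 × 10^2.
The first band gives digit 1 of the significand, and 1 is brown.

brown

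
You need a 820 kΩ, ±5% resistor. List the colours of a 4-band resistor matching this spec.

grey, red, yellow, gold

820000 Ω = 82 × 10^4.
8 → grey
2 → red
Multiplier 10^4 → yellow.
±5% tolerance → gold.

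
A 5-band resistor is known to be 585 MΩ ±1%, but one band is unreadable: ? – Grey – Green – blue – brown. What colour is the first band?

green

585000000 Ω = 585 × 10^6.
The first band gives digit 5 of the significand, and 5 is green.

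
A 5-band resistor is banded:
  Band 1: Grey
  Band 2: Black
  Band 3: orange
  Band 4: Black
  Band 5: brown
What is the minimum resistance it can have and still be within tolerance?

Grey → 8 (first significant figure)
Black → 0 (second significant figure)
Orange → 3 (third significant figure)
Black → ×1 multiplier
Brown → ±1% tolerance
803 × 1 = 803 Ω
Minimum = 803 × (1 − 1/100) = 794.97 Ω.

794.97 Ω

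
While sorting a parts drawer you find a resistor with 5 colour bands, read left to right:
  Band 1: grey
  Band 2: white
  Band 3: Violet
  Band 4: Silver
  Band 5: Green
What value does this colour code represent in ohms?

Grey → 8 (first significant figure)
White → 9 (second significant figure)
Violet → 7 (third significant figure)
Silver → ×0.01 multiplier
897 × 0.01 = 8.97 Ω

8.97 Ω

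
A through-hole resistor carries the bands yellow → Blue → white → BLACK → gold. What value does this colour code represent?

469 Ω

Yellow → 4 (first significant figure)
Blue → 6 (second significant figure)
White → 9 (third significant figure)
Black → ×1 multiplier
469 × 1 = 469 Ω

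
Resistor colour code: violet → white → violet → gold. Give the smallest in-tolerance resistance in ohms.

Violet → 7 (first significant figure)
White → 9 (second significant figure)
Violet → ×10^7 multiplier
Gold → ±5% tolerance
79 × 10000000 = 790000000 Ω
Smallest = 790000000 × (1 − 5/100) = 750500000 Ω.

750500000 Ω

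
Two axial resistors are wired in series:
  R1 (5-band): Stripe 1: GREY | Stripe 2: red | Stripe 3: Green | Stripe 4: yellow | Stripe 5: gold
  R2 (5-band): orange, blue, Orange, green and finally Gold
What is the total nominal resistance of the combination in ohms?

R1: grey, red, green → 825; yellow ×10^4 → 8250000 Ω.
R2: orange, blue, orange → 363; green ×10^5 → 36300000 Ω.
Series: 8250000 + 36300000 = 44550000 Ω.

44550000 Ω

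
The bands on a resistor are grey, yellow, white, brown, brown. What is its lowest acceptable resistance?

Grey → 8 (first significant figure)
Yellow → 4 (second significant figure)
White → 9 (third significant figure)
Brown → ×10 multiplier
Brown → ±1% tolerance
849 × 10 = 8490 Ω
Lowest = 8490 × (1 − 1/100) = 8405.1 Ω.

8405.1 Ω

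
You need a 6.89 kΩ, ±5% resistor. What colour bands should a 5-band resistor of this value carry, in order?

blue, grey, white, brown, gold

6890 Ω = 689 × 10^1.
6 → blue
8 → grey
9 → white
Multiplier 10^1 → brown.
±5% tolerance → gold.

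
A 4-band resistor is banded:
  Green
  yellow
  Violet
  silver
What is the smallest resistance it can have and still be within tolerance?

Green → 5 (first significant figure)
Yellow → 4 (second significant figure)
Violet → ×10^7 multiplier
Silver → ±10% tolerance
54 × 10000000 = 540000000 Ω
Smallest = 540000000 × (1 − 10/100) = 486000000 Ω.

486000000 Ω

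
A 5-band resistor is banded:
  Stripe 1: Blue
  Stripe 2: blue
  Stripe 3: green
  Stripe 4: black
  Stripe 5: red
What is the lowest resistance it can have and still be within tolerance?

Blue → 6 (first significant figure)
Blue → 6 (second significant figure)
Green → 5 (third significant figure)
Black → ×1 multiplier
Red → ±2% tolerance
665 × 1 = 665 Ω
Lowest = 665 × (1 − 2/100) = 651.7 Ω.

651.7 Ω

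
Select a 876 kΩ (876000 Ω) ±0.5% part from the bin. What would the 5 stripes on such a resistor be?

grey, violet, blue, orange, green

876000 Ω = 876 × 10^3.
8 → grey
7 → violet
6 → blue
Multiplier 10^3 → orange.
±0.5% tolerance → green.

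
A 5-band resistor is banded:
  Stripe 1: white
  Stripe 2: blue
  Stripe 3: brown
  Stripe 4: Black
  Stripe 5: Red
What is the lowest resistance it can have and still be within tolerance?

White → 9 (first significant figure)
Blue → 6 (second significant figure)
Brown → 1 (third significant figure)
Black → ×1 multiplier
Red → ±2% tolerance
961 × 1 = 961 Ω
Lowest = 961 × (1 − 2/100) = 941.78 Ω.

941.78 Ω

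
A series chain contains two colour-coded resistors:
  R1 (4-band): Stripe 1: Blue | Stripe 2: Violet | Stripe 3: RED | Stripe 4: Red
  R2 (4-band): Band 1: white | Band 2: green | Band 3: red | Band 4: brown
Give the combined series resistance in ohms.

16200 Ω

R1: blue, violet → 67; red ×10^2 → 6700 Ω.
R2: white, green → 95; red ×10^2 → 9500 Ω.
Series: 6700 + 9500 = 16200 Ω.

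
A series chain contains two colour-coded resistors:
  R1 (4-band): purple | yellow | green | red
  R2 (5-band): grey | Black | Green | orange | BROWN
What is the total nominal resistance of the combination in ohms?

8205000 Ω

R1: violet, yellow → 74; green ×10^5 → 7400000 Ω.
R2: grey, black, green → 805; orange ×10^3 → 805000 Ω.
Series: 7400000 + 805000 = 8205000 Ω.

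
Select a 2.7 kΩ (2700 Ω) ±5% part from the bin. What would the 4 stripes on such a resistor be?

red, violet, red, gold

2700 Ω = 27 × 10^2.
2 → red
7 → violet
Multiplier 10^2 → red.
±5% tolerance → gold.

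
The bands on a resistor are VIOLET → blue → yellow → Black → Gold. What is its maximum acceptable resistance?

Violet → 7 (first significant figure)
Blue → 6 (second significant figure)
Yellow → 4 (third significant figure)
Black → ×1 multiplier
Gold → ±5% tolerance
764 × 1 = 764 Ω
Maximum = 764 × (1 + 5/100) = 802.2 Ω.

802.2 Ω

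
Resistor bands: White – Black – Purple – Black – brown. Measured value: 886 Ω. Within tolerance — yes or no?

White → 9 (first significant figure)
Black → 0 (second significant figure)
Violet → 7 (third significant figure)
Black → ×1 multiplier
Brown → ±1% tolerance
907 × 1 = 907 Ω
Allowed range: 897.93 Ω to 916.07 Ω.
886 Ω lies outside that range.

no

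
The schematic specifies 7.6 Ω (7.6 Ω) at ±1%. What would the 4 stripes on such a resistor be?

7.6 Ω = 76 × 10^-1.
7 → violet
6 → blue
Multiplier 10^-1 → gold.
±1% tolerance → brown.

violet, blue, gold, brown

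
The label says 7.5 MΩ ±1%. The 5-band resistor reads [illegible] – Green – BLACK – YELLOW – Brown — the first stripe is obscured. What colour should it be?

7500000 Ω = 750 × 10^4.
The first band gives digit 7 of the significand, and 7 is violet.

violet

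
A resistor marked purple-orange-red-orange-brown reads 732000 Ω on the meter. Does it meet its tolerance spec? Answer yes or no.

yes

Violet → 7 (first significant figure)
Orange → 3 (second significant figure)
Red → 2 (third significant figure)
Orange → ×10^3 multiplier
Brown → ±1% tolerance
732 × 1000 = 732000 Ω
Allowed range: 724680 Ω to 739320 Ω.
732000 Ω lies inside that range.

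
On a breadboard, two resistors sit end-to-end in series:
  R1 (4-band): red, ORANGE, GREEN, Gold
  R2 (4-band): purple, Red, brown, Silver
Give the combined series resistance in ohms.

2300720 Ω

R1: red, orange → 23; green ×10^5 → 2300000 Ω.
R2: violet, red → 72; brown ×10 → 720 Ω.
Series: 2300000 + 720 = 2300720 Ω.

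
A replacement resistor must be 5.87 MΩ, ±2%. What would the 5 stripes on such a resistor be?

green, grey, violet, yellow, red

5870000 Ω = 587 × 10^4.
5 → green
8 → grey
7 → violet
Multiplier 10^4 → yellow.
±2% tolerance → red.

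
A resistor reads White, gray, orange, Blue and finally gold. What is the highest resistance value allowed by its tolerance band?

White → 9 (first significant figure)
Grey → 8 (second significant figure)
Orange → 3 (third significant figure)
Blue → ×10^6 multiplier
Gold → ±5% tolerance
983 × 1000000 = 983000000 Ω
Highest = 983000000 × (1 + 5/100) = 1032150000 Ω.

1032150000 Ω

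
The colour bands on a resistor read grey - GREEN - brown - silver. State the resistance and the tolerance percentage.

850 Ω ±10%

Grey → 8 (first significant figure)
Green → 5 (second significant figure)
Brown → ×10 multiplier
Silver → ±10% tolerance
85 × 10 = 850 Ω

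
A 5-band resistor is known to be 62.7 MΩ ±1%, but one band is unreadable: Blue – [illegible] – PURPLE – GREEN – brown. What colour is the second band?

62700000 Ω = 627 × 10^5.
The second band gives digit 2 of the significand, and 2 is red.

red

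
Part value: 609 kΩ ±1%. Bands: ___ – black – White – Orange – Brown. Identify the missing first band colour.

blue

609000 Ω = 609 × 10^3.
The first band gives digit 6 of the significand, and 6 is blue.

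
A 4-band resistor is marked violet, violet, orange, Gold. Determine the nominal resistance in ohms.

77000 Ω

Violet → 7 (first significant figure)
Violet → 7 (second significant figure)
Orange → ×10^3 multiplier
77 × 1000 = 77000 Ω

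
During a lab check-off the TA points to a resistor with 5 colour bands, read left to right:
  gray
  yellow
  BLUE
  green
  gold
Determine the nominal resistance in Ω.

84600000 Ω

Grey → 8 (first significant figure)
Yellow → 4 (second significant figure)
Blue → 6 (third significant figure)
Green → ×10^5 multiplier
846 × 100000 = 84600000 Ω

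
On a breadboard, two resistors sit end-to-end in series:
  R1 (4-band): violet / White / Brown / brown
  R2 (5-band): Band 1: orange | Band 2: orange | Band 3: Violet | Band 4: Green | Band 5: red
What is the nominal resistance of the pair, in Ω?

R1: violet, white → 79; brown ×10 → 790 Ω.
R2: orange, orange, violet → 337; green ×10^5 → 33700000 Ω.
Series: 790 + 33700000 = 33700790 Ω.

33700790 Ω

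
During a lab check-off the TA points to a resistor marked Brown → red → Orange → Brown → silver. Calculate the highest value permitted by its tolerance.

Brown → 1 (first significant figure)
Red → 2 (second significant figure)
Orange → 3 (third significant figure)
Brown → ×10 multiplier
Silver → ±10% tolerance
123 × 10 = 1230 Ω
Highest = 1230 × (1 + 10/100) = 1353 Ω.

1353 Ω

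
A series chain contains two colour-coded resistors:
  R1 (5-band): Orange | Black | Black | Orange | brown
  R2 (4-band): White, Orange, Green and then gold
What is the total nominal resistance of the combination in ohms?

9600000 Ω

R1: orange, black, black → 300; orange ×10^3 → 300000 Ω.
R2: white, orange → 93; green ×10^5 → 9300000 Ω.
Series: 300000 + 9300000 = 9600000 Ω.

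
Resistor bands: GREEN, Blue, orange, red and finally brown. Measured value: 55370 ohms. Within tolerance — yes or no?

Green → 5 (first significant figure)
Blue → 6 (second significant figure)
Orange → 3 (third significant figure)
Red → ×10^2 multiplier
Brown → ±1% tolerance
563 × 100 = 56300 Ω
Allowed range: 55737 Ω to 56863 Ω.
55370 ohms lies outside that range.

no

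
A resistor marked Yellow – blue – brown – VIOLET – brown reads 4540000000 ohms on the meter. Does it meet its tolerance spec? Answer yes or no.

Yellow → 4 (first significant figure)
Blue → 6 (second significant figure)
Brown → 1 (third significant figure)
Violet → ×10^7 multiplier
Brown → ±1% tolerance
461 × 10000000 = 4610000000 Ω
Allowed range: 4563900000 Ω to 4656100000 Ω.
4540000000 ohms lies outside that range.

no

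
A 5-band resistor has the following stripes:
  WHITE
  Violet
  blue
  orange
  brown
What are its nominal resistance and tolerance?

White → 9 (first significant figure)
Violet → 7 (second significant figure)
Blue → 6 (third significant figure)
Orange → ×10^3 multiplier
Brown → ±1% tolerance
976 × 1000 = 976000 Ω

976000 Ω ±1%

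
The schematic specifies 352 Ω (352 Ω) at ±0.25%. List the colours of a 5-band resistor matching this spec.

352 Ω = 352 × 10^0.
3 → orange
5 → green
2 → red
Multiplier 10^0 → black.
±0.25% tolerance → blue.

orange, green, red, black, blue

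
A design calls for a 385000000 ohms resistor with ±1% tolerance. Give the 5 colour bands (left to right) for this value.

orange, grey, green, blue, brown

385000000 Ω = 385 × 10^6.
3 → orange
8 → grey
5 → green
Multiplier 10^6 → blue.
±1% tolerance → brown.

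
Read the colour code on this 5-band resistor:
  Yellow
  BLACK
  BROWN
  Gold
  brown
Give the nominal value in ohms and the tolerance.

Yellow → 4 (first significant figure)
Black → 0 (second significant figure)
Brown → 1 (third significant figure)
Gold → ×0.1 multiplier
Brown → ±1% tolerance
401 × 0.1 = 40.1 Ω

40.1 Ω ±1%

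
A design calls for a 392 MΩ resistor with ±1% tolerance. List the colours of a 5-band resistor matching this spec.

orange, white, red, blue, brown

392000000 Ω = 392 × 10^6.
3 → orange
9 → white
2 → red
Multiplier 10^6 → blue.
±1% tolerance → brown.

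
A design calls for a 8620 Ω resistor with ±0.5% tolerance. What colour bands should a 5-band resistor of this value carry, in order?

8620 Ω = 862 × 10^1.
8 → grey
6 → blue
2 → red
Multiplier 10^1 → brown.
±0.5% tolerance → green.

grey, blue, red, brown, green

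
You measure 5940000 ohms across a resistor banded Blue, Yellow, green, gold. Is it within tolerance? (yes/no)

no

Blue → 6 (first significant figure)
Yellow → 4 (second significant figure)
Green → ×10^5 multiplier
Gold → ±5% tolerance
64 × 100000 = 6400000 Ω
Allowed range: 6080000 Ω to 6720000 Ω.
5940000 ohms lies outside that range.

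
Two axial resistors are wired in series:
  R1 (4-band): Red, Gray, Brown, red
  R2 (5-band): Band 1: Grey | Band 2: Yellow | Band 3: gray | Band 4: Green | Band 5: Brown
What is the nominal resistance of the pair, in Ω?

84800280 Ω

R1: red, grey → 28; brown ×10 → 280 Ω.
R2: grey, yellow, grey → 848; green ×10^5 → 84800000 Ω.
Series: 280 + 84800000 = 84800280 Ω.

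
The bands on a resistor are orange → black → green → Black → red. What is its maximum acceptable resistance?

Orange → 3 (first significant figure)
Black → 0 (second significant figure)
Green → 5 (third significant figure)
Black → ×1 multiplier
Red → ±2% tolerance
305 × 1 = 305 Ω
Maximum = 305 × (1 + 2/100) = 311.1 Ω.

311.1 Ω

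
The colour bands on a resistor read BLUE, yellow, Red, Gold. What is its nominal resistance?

Blue → 6 (first significant figure)
Yellow → 4 (second significant figure)
Red → ×10^2 multiplier
64 × 100 = 6400 Ω

6400 Ω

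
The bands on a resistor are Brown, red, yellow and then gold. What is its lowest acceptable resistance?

Brown → 1 (first significant figure)
Red → 2 (second significant figure)
Yellow → ×10^4 multiplier
Gold → ±5% tolerance
12 × 10000 = 120000 Ω
Lowest = 120000 × (1 − 5/100) = 114000 Ω.

114000 Ω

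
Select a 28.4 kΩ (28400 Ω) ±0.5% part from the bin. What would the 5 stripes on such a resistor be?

red, grey, yellow, red, green

28400 Ω = 284 × 10^2.
2 → red
8 → grey
4 → yellow
Multiplier 10^2 → red.
±0.5% tolerance → green.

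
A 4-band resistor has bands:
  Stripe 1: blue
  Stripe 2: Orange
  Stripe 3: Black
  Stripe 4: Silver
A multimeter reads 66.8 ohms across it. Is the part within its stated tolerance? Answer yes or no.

Blue → 6 (first significant figure)
Orange → 3 (second significant figure)
Black → ×1 multiplier
Silver → ±10% tolerance
63 × 1 = 63 Ω
Allowed range: 56.7 Ω to 69.3 Ω.
66.8 ohms lies inside that range.

yes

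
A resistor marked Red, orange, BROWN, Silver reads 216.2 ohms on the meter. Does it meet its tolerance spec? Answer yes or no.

Red → 2 (first significant figure)
Orange → 3 (second significant figure)
Brown → ×10 multiplier
Silver → ±10% tolerance
23 × 10 = 230 Ω
Allowed range: 207 Ω to 253 Ω.
216.2 ohms lies inside that range.

yes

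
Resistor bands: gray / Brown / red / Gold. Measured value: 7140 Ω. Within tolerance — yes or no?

Grey → 8 (first significant figure)
Brown → 1 (second significant figure)
Red → ×10^2 multiplier
Gold → ±5% tolerance
81 × 100 = 8100 Ω
Allowed range: 7695 Ω to 8505 Ω.
7140 Ω lies outside that range.

no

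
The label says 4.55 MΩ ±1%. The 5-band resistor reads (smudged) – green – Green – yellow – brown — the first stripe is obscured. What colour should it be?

4550000 Ω = 455 × 10^4.
The first band gives digit 4 of the significand, and 4 is yellow.

yellow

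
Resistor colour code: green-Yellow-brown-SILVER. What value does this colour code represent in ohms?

540 Ω

Green → 5 (first significant figure)
Yellow → 4 (second significant figure)
Brown → ×10 multiplier
54 × 10 = 540 Ω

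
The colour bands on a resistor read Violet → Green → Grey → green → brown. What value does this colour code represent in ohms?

Violet → 7 (first significant figure)
Green → 5 (second significant figure)
Grey → 8 (third significant figure)
Green → ×10^5 multiplier
758 × 100000 = 75800000 Ω

75800000 Ω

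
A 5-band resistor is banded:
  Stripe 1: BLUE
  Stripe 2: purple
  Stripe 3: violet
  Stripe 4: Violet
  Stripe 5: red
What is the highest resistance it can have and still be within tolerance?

Blue → 6 (first significant figure)
Violet → 7 (second significant figure)
Violet → 7 (third significant figure)
Violet → ×10^7 multiplier
Red → ±2% tolerance
677 × 10000000 = 6770000000 Ω
Highest = 6770000000 × (1 + 2/100) = 6905400000 Ω.

6905400000 Ω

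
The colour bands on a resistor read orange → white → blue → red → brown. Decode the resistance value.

39600 Ω

Orange → 3 (first significant figure)
White → 9 (second significant figure)
Blue → 6 (third significant figure)
Red → ×10^2 multiplier
396 × 100 = 39600 Ω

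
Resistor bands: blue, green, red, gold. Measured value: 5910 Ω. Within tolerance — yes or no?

Blue → 6 (first significant figure)
Green → 5 (second significant figure)
Red → ×10^2 multiplier
Gold → ±5% tolerance
65 × 100 = 6500 Ω
Allowed range: 6175 Ω to 6825 Ω.
5910 Ω lies outside that range.

no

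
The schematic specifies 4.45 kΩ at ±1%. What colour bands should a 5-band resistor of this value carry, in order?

yellow, yellow, green, brown, brown

4450 Ω = 445 × 10^1.
4 → yellow
4 → yellow
5 → green
Multiplier 10^1 → brown.
±1% tolerance → brown.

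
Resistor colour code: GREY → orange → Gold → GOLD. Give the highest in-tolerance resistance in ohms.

8.715 Ω

Grey → 8 (first significant figure)
Orange → 3 (second significant figure)
Gold → ×0.1 multiplier
Gold → ±5% tolerance
83 × 0.1 = 8.3 Ω
Highest = 8.3 × (1 + 5/100) = 8.715 Ω.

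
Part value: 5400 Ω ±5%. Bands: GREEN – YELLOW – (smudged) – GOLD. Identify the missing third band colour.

5400 Ω = 54 × 10^2.
The third band is the multiplier, 10^2, which is red.

red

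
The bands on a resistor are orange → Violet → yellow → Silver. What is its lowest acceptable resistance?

333000 Ω

Orange → 3 (first significant figure)
Violet → 7 (second significant figure)
Yellow → ×10^4 multiplier
Silver → ±10% tolerance
37 × 10000 = 370000 Ω
Lowest = 370000 × (1 − 10/100) = 333000 Ω.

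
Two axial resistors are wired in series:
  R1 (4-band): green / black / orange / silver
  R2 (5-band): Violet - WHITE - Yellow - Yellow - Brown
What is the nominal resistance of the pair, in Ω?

R1: green, black → 50; orange ×10^3 → 50000 Ω.
R2: violet, white, yellow → 794; yellow ×10^4 → 7940000 Ω.
Series: 50000 + 7940000 = 7990000 Ω.

7990000 Ω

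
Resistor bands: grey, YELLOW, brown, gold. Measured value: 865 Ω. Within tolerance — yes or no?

yes

Grey → 8 (first significant figure)
Yellow → 4 (second significant figure)
Brown → ×10 multiplier
Gold → ±5% tolerance
84 × 10 = 840 Ω
Allowed range: 798 Ω to 882 Ω.
865 Ω lies inside that range.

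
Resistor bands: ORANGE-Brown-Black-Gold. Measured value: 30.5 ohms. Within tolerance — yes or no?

yes

Orange → 3 (first significant figure)
Brown → 1 (second significant figure)
Black → ×1 multiplier
Gold → ±5% tolerance
31 × 1 = 31 Ω
Allowed range: 29.45 Ω to 32.55 Ω.
30.5 ohms lies inside that range.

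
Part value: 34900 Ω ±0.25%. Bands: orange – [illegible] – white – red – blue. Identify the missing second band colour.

34900 Ω = 349 × 10^2.
The second band gives digit 4 of the significand, and 4 is yellow.

yellow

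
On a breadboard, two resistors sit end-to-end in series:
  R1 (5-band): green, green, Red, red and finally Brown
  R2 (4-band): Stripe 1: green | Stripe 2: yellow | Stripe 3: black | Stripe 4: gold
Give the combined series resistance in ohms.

R1: green, green, red → 552; red ×10^2 → 55200 Ω.
R2: green, yellow → 54; black ×1 → 54 Ω.
Series: 55200 + 54 = 55254 Ω.

55254 Ω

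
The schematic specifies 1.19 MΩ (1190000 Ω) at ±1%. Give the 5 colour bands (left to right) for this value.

brown, brown, white, yellow, brown

1190000 Ω = 119 × 10^4.
1 → brown
1 → brown
9 → white
Multiplier 10^4 → yellow.
±1% tolerance → brown.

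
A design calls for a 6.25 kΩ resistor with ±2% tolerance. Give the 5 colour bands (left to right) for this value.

blue, red, green, brown, red

6250 Ω = 625 × 10^1.
6 → blue
2 → red
5 → green
Multiplier 10^1 → brown.
±2% tolerance → red.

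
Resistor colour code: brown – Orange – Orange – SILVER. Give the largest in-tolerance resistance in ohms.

Brown → 1 (first significant figure)
Orange → 3 (second significant figure)
Orange → ×10^3 multiplier
Silver → ±10% tolerance
13 × 1000 = 13000 Ω
Largest = 13000 × (1 + 10/100) = 14300 Ω.

14300 Ω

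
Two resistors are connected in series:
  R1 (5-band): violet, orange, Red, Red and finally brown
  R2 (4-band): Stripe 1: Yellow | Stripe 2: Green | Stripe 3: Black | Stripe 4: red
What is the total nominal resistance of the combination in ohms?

R1: violet, orange, red → 732; red ×10^2 → 73200 Ω.
R2: yellow, green → 45; black ×1 → 45 Ω.
Series: 73200 + 45 = 73245 Ω.

73245 Ω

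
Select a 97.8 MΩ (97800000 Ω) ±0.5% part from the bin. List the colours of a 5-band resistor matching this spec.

white, violet, grey, green, green

97800000 Ω = 978 × 10^5.
9 → white
7 → violet
8 → grey
Multiplier 10^5 → green.
±0.5% tolerance → green.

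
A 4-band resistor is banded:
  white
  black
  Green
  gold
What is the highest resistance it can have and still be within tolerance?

White → 9 (first significant figure)
Black → 0 (second significant figure)
Green → ×10^5 multiplier
Gold → ±5% tolerance
90 × 100000 = 9000000 Ω
Highest = 9000000 × (1 + 5/100) = 9450000 Ω.

9450000 Ω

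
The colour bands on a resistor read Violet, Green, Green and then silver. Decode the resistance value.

7500000 Ω

Violet → 7 (first significant figure)
Green → 5 (second significant figure)
Green → ×10^5 multiplier
75 × 100000 = 7500000 Ω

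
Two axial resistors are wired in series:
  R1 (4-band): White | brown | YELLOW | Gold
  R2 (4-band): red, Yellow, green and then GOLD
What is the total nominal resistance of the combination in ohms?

3310000 Ω

R1: white, brown → 91; yellow ×10^4 → 910000 Ω.
R2: red, yellow → 24; green ×10^5 → 2400000 Ω.
Series: 910000 + 2400000 = 3310000 Ω.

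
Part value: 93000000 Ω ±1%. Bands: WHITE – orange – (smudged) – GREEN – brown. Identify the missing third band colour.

black

93000000 Ω = 930 × 10^5.
The third band gives digit 0 of the significand, and 0 is black.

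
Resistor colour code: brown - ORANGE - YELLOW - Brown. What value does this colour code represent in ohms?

Brown → 1 (first significant figure)
Orange → 3 (second significant figure)
Yellow → ×10^4 multiplier
13 × 10000 = 130000 Ω

130000 Ω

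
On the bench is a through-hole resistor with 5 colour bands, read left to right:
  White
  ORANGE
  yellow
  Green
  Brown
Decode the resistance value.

White → 9 (first significant figure)
Orange → 3 (second significant figure)
Yellow → 4 (third significant figure)
Green → ×10^5 multiplier
934 × 100000 = 93400000 Ω

93400000 Ω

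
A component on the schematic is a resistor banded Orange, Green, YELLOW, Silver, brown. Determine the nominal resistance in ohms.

Orange → 3 (first significant figure)
Green → 5 (second significant figure)
Yellow → 4 (third significant figure)
Silver → ×0.01 multiplier
354 × 0.01 = 3.54 Ω

3.54 Ω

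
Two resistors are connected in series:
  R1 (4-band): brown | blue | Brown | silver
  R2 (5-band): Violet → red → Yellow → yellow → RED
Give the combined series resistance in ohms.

7240160 Ω

R1: brown, blue → 16; brown ×10 → 160 Ω.
R2: violet, red, yellow → 724; yellow ×10^4 → 7240000 Ω.
Series: 160 + 7240000 = 7240160 Ω.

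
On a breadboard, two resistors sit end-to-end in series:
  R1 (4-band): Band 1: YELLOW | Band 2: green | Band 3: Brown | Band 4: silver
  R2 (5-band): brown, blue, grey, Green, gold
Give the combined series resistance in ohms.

R1: yellow, green → 45; brown ×10 → 450 Ω.
R2: brown, blue, grey → 168; green ×10^5 → 16800000 Ω.
Series: 450 + 16800000 = 16800450 Ω.

16800450 Ω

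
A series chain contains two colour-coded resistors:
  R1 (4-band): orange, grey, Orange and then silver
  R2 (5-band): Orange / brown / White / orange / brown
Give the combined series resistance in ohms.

357000 Ω

R1: orange, grey → 38; orange ×10^3 → 38000 Ω.
R2: orange, brown, white → 319; orange ×10^3 → 319000 Ω.
Series: 38000 + 319000 = 357000 Ω.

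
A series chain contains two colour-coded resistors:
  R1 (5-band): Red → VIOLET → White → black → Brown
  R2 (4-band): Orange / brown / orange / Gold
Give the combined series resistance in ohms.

31279 Ω

R1: red, violet, white → 279; black ×1 → 279 Ω.
R2: orange, brown → 31; orange ×10^3 → 31000 Ω.
Series: 279 + 31000 = 31279 Ω.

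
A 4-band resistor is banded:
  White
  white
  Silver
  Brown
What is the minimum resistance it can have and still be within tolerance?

0.9801 Ω

White → 9 (first significant figure)
White → 9 (second significant figure)
Silver → ×0.01 multiplier
Brown → ±1% tolerance
99 × 0.01 = 0.99 Ω
Minimum = 0.99 × (1 − 1/100) = 0.9801 Ω.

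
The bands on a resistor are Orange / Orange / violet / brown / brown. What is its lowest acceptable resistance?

Orange → 3 (first significant figure)
Orange → 3 (second significant figure)
Violet → 7 (third significant figure)
Brown → ×10 multiplier
Brown → ±1% tolerance
337 × 10 = 3370 Ω
Lowest = 3370 × (1 − 1/100) = 3336.3 Ω.

3336.3 Ω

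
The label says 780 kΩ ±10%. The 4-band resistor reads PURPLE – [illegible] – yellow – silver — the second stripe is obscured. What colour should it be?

grey

780000 Ω = 78 × 10^4.
The second band gives digit 8 of the significand, and 8 is grey.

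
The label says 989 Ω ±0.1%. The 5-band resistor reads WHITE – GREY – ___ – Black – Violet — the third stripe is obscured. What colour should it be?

989 Ω = 989 × 10^0.
The third band gives digit 9 of the significand, and 9 is white.

white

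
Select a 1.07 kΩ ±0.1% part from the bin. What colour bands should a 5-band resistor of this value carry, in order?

brown, black, violet, brown, violet

1070 Ω = 107 × 10^1.
1 → brown
0 → black
7 → violet
Multiplier 10^1 → brown.
±0.1% tolerance → violet.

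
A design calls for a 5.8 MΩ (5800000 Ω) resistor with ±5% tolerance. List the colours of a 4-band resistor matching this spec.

green, grey, green, gold

5800000 Ω = 58 × 10^5.
5 → green
8 → grey
Multiplier 10^5 → green.
±5% tolerance → gold.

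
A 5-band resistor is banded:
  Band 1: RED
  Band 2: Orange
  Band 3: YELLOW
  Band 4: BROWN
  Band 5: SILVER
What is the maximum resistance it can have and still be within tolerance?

Red → 2 (first significant figure)
Orange → 3 (second significant figure)
Yellow → 4 (third significant figure)
Brown → ×10 multiplier
Silver → ±10% tolerance
234 × 10 = 2340 Ω
Maximum = 2340 × (1 + 10/100) = 2574 Ω.

2574 Ω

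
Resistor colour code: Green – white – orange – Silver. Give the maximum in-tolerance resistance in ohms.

64900 Ω

Green → 5 (first significant figure)
White → 9 (second significant figure)
Orange → ×10^3 multiplier
Silver → ±10% tolerance
59 × 1000 = 59000 Ω
Maximum = 59000 × (1 + 10/100) = 64900 Ω.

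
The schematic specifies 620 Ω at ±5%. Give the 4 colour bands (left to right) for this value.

620 Ω = 62 × 10^1.
6 → blue
2 → red
Multiplier 10^1 → brown.
±5% tolerance → gold.

blue, red, brown, gold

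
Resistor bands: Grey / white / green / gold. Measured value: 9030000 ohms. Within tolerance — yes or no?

yes

Grey → 8 (first significant figure)
White → 9 (second significant figure)
Green → ×10^5 multiplier
Gold → ±5% tolerance
89 × 100000 = 8900000 Ω
Allowed range: 8455000 Ω to 9345000 Ω.
9030000 ohms lies inside that range.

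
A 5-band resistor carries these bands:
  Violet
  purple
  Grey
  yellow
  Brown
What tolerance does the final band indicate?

±1%

The last band, brown, is the tolerance band.
Brown corresponds to ±1%.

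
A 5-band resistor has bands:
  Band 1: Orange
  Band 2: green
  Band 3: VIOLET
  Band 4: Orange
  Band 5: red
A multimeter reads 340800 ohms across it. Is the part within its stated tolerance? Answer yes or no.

Orange → 3 (first significant figure)
Green → 5 (second significant figure)
Violet → 7 (third significant figure)
Orange → ×10^3 multiplier
Red → ±2% tolerance
357 × 1000 = 357000 Ω
Allowed range: 349860 Ω to 364140 Ω.
340800 ohms lies outside that range.

no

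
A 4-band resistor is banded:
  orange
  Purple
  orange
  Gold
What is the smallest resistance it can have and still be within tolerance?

Orange → 3 (first significant figure)
Violet → 7 (second significant figure)
Orange → ×10^3 multiplier
Gold → ±5% tolerance
37 × 1000 = 37000 Ω
Smallest = 37000 × (1 − 5/100) = 35150 Ω.

35150 Ω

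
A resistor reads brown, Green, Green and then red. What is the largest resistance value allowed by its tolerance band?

Brown → 1 (first significant figure)
Green → 5 (second significant figure)
Green → ×10^5 multiplier
Red → ±2% tolerance
15 × 100000 = 1500000 Ω
Largest = 1500000 × (1 + 2/100) = 1530000 Ω.

1530000 Ω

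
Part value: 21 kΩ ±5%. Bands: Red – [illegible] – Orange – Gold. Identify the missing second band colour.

21000 Ω = 21 × 10^3.
The second band gives digit 1 of the significand, and 1 is brown.

brown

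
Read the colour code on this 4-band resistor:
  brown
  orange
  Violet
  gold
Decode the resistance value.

Brown → 1 (first significant figure)
Orange → 3 (second significant figure)
Violet → ×10^7 multiplier
13 × 10000000 = 130000000 Ω

130000000 Ω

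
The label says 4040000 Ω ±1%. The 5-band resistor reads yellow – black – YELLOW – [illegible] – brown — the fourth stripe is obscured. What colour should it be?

4040000 Ω = 404 × 10^4.
The fourth band is the multiplier, 10^4, which is yellow.

yellow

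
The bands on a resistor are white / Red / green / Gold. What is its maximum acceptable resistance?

White → 9 (first significant figure)
Red → 2 (second significant figure)
Green → ×10^5 multiplier
Gold → ±5% tolerance
92 × 100000 = 9200000 Ω
Maximum = 9200000 × (1 + 5/100) = 9660000 Ω.

9660000 Ω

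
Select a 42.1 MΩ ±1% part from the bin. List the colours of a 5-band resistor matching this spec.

yellow, red, brown, green, brown

42100000 Ω = 421 × 10^5.
4 → yellow
2 → red
1 → brown
Multiplier 10^5 → green.
±1% tolerance → brown.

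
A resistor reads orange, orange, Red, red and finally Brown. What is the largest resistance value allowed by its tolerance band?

33532 Ω

Orange → 3 (first significant figure)
Orange → 3 (second significant figure)
Red → 2 (third significant figure)
Red → ×10^2 multiplier
Brown → ±1% tolerance
332 × 100 = 33200 Ω
Largest = 33200 × (1 + 1/100) = 33532 Ω.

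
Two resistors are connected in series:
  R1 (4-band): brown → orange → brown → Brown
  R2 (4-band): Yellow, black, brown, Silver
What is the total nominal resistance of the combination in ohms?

R1: brown, orange → 13; brown ×10 → 130 Ω.
R2: yellow, black → 40; brown ×10 → 400 Ω.
Series: 130 + 400 = 530 Ω.

530 Ω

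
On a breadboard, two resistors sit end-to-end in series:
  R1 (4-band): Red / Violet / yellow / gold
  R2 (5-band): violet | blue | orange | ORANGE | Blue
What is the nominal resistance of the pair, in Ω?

1033000 Ω

R1: red, violet → 27; yellow ×10^4 → 270000 Ω.
R2: violet, blue, orange → 763; orange ×10^3 → 763000 Ω.
Series: 270000 + 763000 = 1033000 Ω.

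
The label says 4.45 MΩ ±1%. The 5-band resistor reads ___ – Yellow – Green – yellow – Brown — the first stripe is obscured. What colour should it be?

yellow

4450000 Ω = 445 × 10^4.
The first band gives digit 4 of the significand, and 4 is yellow.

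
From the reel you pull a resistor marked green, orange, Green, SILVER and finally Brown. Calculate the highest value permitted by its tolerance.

5.4035 Ω

Green → 5 (first significant figure)
Orange → 3 (second significant figure)
Green → 5 (third significant figure)
Silver → ×0.01 multiplier
Brown → ±1% tolerance
535 × 0.01 = 5.35 Ω
Highest = 5.35 × (1 + 1/100) = 5.4035 Ω.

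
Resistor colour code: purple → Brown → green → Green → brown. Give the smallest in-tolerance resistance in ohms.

Violet → 7 (first significant figure)
Brown → 1 (second significant figure)
Green → 5 (third significant figure)
Green → ×10^5 multiplier
Brown → ±1% tolerance
715 × 100000 = 71500000 Ω
Smallest = 71500000 × (1 − 1/100) = 70785000 Ω.

70785000 Ω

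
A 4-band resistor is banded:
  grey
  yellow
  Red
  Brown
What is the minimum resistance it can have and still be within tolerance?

8316 Ω

Grey → 8 (first significant figure)
Yellow → 4 (second significant figure)
Red → ×10^2 multiplier
Brown → ±1% tolerance
84 × 100 = 8400 Ω
Minimum = 8400 × (1 − 1/100) = 8316 Ω.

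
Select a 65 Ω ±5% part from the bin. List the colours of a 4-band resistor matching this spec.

65 Ω = 65 × 10^0.
6 → blue
5 → green
Multiplier 10^0 → black.
±5% tolerance → gold.

blue, green, black, gold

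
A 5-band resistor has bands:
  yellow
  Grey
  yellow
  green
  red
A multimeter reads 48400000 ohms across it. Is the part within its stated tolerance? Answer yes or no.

yes

Yellow → 4 (first significant figure)
Grey → 8 (second significant figure)
Yellow → 4 (third significant figure)
Green → ×10^5 multiplier
Red → ±2% tolerance
484 × 100000 = 48400000 Ω
Allowed range: 47432000 Ω to 49368000 Ω.
48400000 ohms lies inside that range.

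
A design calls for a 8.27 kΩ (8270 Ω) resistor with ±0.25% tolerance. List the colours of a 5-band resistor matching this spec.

grey, red, violet, brown, blue

8270 Ω = 827 × 10^1.
8 → grey
2 → red
7 → violet
Multiplier 10^1 → brown.
±0.25% tolerance → blue.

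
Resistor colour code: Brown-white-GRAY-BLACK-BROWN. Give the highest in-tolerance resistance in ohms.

199.98 Ω

Brown → 1 (first significant figure)
White → 9 (second significant figure)
Grey → 8 (third significant figure)
Black → ×1 multiplier
Brown → ±1% tolerance
198 × 1 = 198 Ω
Highest = 198 × (1 + 1/100) = 199.98 Ω.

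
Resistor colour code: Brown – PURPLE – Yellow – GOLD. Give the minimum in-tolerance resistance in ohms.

161500 Ω

Brown → 1 (first significant figure)
Violet → 7 (second significant figure)
Yellow → ×10^4 multiplier
Gold → ±5% tolerance
17 × 10000 = 170000 Ω
Minimum = 170000 × (1 − 5/100) = 161500 Ω.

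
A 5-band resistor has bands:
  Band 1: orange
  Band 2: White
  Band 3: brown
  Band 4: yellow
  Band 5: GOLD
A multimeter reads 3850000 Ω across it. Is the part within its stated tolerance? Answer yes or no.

yes

Orange → 3 (first significant figure)
White → 9 (second significant figure)
Brown → 1 (third significant figure)
Yellow → ×10^4 multiplier
Gold → ±5% tolerance
391 × 10000 = 3910000 Ω
Allowed range: 3714500 Ω to 4105500 Ω.
3850000 Ω lies inside that range.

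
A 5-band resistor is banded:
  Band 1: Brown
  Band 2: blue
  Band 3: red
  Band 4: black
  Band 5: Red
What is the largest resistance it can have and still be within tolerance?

165.24 Ω

Brown → 1 (first significant figure)
Blue → 6 (second significant figure)
Red → 2 (third significant figure)
Black → ×1 multiplier
Red → ±2% tolerance
162 × 1 = 162 Ω
Largest = 162 × (1 + 2/100) = 165.24 Ω.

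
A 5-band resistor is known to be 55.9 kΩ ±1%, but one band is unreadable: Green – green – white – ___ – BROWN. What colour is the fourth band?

red

55900 Ω = 559 × 10^2.
The fourth band is the multiplier, 10^2, which is red.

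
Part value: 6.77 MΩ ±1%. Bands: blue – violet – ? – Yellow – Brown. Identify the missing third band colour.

6770000 Ω = 677 × 10^4.
The third band gives digit 7 of the significand, and 7 is violet.

violet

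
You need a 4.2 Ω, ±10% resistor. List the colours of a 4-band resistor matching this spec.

4.2 Ω = 42 × 10^-1.
4 → yellow
2 → red
Multiplier 10^-1 → gold.
±10% tolerance → silver.

yellow, red, gold, silver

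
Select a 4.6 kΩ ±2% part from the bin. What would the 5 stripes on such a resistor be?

4600 Ω = 460 × 10^1.
4 → yellow
6 → blue
0 → black
Multiplier 10^1 → brown.
±2% tolerance → red.

yellow, blue, black, brown, red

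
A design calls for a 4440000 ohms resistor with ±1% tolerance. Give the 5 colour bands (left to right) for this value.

4440000 Ω = 444 × 10^4.
4 → yellow
4 → yellow
4 → yellow
Multiplier 10^4 → yellow.
±1% tolerance → brown.

yellow, yellow, yellow, yellow, brown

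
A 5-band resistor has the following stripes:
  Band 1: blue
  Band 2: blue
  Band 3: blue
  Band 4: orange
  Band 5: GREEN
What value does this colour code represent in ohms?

666000 Ω

Blue → 6 (first significant figure)
Blue → 6 (second significant figure)
Blue → 6 (third significant figure)
Orange → ×10^3 multiplier
666 × 1000 = 666000 Ω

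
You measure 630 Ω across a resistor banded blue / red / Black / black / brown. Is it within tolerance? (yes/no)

Blue → 6 (first significant figure)
Red → 2 (second significant figure)
Black → 0 (third significant figure)
Black → ×1 multiplier
Brown → ±1% tolerance
620 × 1 = 620 Ω
Allowed range: 613.8 Ω to 626.2 Ω.
630 Ω lies outside that range.

no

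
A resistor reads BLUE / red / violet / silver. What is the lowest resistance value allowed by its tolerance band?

Blue → 6 (first significant figure)
Red → 2 (second significant figure)
Violet → ×10^7 multiplier
Silver → ±10% tolerance
62 × 10000000 = 620000000 Ω
Lowest = 620000000 × (1 − 10/100) = 558000000 Ω.

558000000 Ω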